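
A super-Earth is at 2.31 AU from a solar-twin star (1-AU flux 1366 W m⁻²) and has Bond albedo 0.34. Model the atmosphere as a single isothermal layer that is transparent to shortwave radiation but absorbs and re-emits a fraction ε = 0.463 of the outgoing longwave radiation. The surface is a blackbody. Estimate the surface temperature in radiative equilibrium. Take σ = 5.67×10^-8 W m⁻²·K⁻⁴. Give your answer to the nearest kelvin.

By the inverse-square law, S = 1366/2.31² = 256.0 W m⁻².
At the top of the atmosphere, σT_e⁴ = S(1−α)/4 = 42.24 W m⁻², giving T_e = 165.2 K.
For a single slab of emissivity ε, T_s⁴ = 2T_e⁴/(2−ε); thus T_s = 165.2·(1.301)^(1/4) = 176.4 K.

176 kelvin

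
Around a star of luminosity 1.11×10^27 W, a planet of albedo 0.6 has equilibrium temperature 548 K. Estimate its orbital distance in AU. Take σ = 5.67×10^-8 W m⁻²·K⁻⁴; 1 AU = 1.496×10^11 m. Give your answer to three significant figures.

0.278 AU

The flux needed for this T is 4σT⁴/(1−0.6) = 51130 W m⁻².
From L = 4πd²S, d = √(1.11×10^27/(4π·51130)) = 4.156×10^10 m = 0.2778 AU.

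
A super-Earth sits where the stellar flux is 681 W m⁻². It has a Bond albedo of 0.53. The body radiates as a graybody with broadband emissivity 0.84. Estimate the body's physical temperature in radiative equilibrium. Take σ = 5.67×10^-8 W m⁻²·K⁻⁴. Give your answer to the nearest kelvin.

202 K

Averaging over the sphere, the absorbed flux is S(1−α)/4 = 80.02 W m⁻².
Equating to εσT⁴ with ε = 0.84: T = (80.02/0.84σ)^(1/4) = 202.5 K.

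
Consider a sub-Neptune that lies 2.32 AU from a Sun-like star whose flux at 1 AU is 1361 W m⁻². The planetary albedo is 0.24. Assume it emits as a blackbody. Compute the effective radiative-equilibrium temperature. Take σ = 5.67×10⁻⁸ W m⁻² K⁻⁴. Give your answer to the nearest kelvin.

171 K

Irradiance scales as 1/d², so S = 1361 W m⁻² × (1/2.32)² = 252.9 W m⁻².
Absorbed flux (global mean): S(1−α)/4 = 252.9·0.76/4 = 48.04 W m⁻².
Set σT⁴ = 48.04 → T = (48.04/σ)^(1/4) = 170.6 K.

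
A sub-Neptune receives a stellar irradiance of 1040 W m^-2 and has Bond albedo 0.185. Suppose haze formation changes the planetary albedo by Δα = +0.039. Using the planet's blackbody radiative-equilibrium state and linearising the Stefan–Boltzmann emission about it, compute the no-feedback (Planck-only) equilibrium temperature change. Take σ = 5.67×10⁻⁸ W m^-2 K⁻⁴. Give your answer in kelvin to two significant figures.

-3.0 K

Reference equilibrium: T_e = [S(1−α)/(4σ)]^(1/4) = 247.3 K.
The change in absorbed flux is Δ[S(1−α)/4] = −SΔα/4 = -10.14 W m^-2.
Linearising σT⁴ gives d(σT⁴)/dT = 4σT_e³ = 3.428 W m^-2 per K.
So ΔT₀ = -10.14/3.428 = -2.96 K.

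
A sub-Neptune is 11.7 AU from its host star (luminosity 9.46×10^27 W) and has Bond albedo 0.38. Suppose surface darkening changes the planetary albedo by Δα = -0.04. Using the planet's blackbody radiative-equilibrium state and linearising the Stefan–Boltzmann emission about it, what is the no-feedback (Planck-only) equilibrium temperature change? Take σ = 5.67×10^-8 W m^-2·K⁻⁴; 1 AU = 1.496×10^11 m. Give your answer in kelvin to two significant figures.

Orbital distance: d = 11.7 AU = 1.750×10^12 m.
Flux at the orbit: S = L/(4πd²) = 9.46×10^27/(4π·(1.75×10^12)²) = 245.7 W m^-2.
Reference equilibrium: T_e = [S(1−α)/(4σ)]^(1/4) = 161.0 K.
The change in absorbed flux is Δ[S(1−α)/4] = −SΔα/4 = 2.457 W m^-2.
Planck response: λ_P = 4σT_e³ = 4·5.67×10⁻⁸·(161.0)³ = 0.9463 W m^-2/K.
ΔT₀ = ΔF/λ_P = 2.457/0.9463 = 2.60 K.

2.6 kelvin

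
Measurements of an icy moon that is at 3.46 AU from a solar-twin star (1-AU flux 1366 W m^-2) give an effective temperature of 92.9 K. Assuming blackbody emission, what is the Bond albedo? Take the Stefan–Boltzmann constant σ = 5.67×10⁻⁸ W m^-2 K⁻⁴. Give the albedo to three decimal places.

Flux at the orbit: S = 1366/(3.46)² = 114.1 W m^-2.
From σT⁴ = S(1−α)/4 we invert for α: 1−α = 4σT⁴/S.
σT⁴ = 4.223 W m^-2, so 4σT⁴ = 16.89 W m^-2.
1−α = 16.89/114.1 = 0.1480, so α = 0.8520.

0.852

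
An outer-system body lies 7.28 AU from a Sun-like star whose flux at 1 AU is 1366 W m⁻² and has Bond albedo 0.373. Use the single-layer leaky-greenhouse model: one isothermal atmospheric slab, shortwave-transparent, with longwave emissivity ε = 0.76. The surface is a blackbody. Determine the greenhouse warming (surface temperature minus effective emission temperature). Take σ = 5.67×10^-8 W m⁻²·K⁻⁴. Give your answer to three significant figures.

Irradiance scales as 1/d², so S = 1366 W m⁻² × (1/7.28)² = 25.77 W m⁻².
At the top of the atmosphere, σT_e⁴ = S(1−α)/4 = 4.040 W m⁻², giving T_e = 91.88 K.
For a single slab of emissivity ε, T_s⁴ = 2T_e⁴/(2−ε); thus T_s = 91.88·(1.613)^(1/4) = 103.5 K.
T_s − T_e = 103.5 − 91.88 = 11.66 K.

11.7 K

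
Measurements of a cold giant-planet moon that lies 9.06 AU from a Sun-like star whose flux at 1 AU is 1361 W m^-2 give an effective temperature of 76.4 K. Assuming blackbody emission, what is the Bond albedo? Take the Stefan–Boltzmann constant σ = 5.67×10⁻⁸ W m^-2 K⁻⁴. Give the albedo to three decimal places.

0.534

Flux at the orbit: S = 1361/(9.06)² = 16.58 W m^-2.
Rearranging the radiative balance, α = 1 − 4σT⁴/S.
σT⁴ = 1.932 W m^-2, so 4σT⁴ = 7.727 W m^-2.
1−α = 7.727/16.58 = 0.4660, so α = 0.5340.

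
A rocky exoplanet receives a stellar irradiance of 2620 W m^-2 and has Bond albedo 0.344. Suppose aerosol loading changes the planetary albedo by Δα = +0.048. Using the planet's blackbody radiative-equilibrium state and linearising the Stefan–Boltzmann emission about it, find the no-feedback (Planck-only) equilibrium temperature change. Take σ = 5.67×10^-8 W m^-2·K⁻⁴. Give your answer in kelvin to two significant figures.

-5.4 K

Unperturbed T_e = [2620·(1−0.344)/(4σ)]^¼ = 295.0 K.
ΔF = −(S/4)Δα = −(2620/4)×(+0.048) = -31.44 W m^-2.
Linearising σT⁴ gives d(σT⁴)/dT = 4σT_e³ = 5.825 W m^-2 per K.
Hence the no-feedback warming is ΔF/(4σT_e³) = -5.40 K.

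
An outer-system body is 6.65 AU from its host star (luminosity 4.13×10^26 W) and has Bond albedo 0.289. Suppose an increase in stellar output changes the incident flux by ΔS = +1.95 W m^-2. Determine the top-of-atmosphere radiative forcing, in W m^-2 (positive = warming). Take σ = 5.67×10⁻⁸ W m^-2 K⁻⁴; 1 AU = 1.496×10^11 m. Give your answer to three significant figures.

0.347 W m^-2

d = 6.65 × 1.496×10^11 m = 9.948×10^11 m.
Flux at the orbit: S = L/(4πd²) = 4.13×10^26/(4π·(9.95×10^11)²) = 33.21 W m^-2.
Only a fraction (1−α) is absorbed and it's spread over 4πR², so ΔF = (1−α)ΔS/4 = 0.3466 W m^-2.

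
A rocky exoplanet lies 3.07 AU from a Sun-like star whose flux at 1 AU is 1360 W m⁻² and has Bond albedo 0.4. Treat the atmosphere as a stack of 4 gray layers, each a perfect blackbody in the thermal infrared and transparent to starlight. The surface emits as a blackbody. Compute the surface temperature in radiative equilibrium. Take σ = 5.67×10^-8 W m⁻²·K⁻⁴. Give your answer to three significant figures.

209 K

Flux at the orbit: S = 1360/(3.07)² = 144.3 W m⁻².
The effective emission temperature is T_e = [S(1−α)/(4σ)]^¼ = 139.8 K.
With N = 4 opaque layers, T_s = (N+1)^(1/4)·T_e = 5^(1/4)·139.8 = 209.0 K.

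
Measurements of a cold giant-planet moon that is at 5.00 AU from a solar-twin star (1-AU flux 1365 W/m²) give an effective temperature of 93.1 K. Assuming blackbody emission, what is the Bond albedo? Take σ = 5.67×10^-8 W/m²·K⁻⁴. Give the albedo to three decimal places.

0.688

By the inverse-square law, S = 1365/5.00² = 54.60 W/m².
From σT⁴ = S(1−α)/4 we invert for α: 1−α = 4σT⁴/S.
σT⁴ = 4.260 W/m², so 4σT⁴ = 17.04 W/m².
Hence α = 1 − 17.04/54.60 = 0.6879.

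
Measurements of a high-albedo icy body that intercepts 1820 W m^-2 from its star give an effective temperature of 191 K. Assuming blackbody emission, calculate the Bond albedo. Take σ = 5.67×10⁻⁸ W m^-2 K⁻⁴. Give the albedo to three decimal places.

Rearranging the radiative balance, α = 1 − 4σT⁴/S.
4σT⁴ = 4·5.67×10⁻⁸·(191)⁴ = 301.8 W m^-2.
Hence α = 1 − 301.8/1820 = 0.8342.

0.834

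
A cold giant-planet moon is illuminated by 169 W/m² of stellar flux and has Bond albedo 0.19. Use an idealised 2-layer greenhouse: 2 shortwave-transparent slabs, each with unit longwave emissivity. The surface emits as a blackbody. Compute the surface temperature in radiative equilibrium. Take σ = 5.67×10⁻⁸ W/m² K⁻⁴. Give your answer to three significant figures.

206 kelvin

Top-of-atmosphere balance: σT_e⁴ = S(1−α)/4 = 34.22 W/m² → T_e = 156.7 K.
Layer-by-layer balance gives σT_s⁴ = (N+1)σT_e⁴, so T_s = 3^¼·156.7 = 206.3 K.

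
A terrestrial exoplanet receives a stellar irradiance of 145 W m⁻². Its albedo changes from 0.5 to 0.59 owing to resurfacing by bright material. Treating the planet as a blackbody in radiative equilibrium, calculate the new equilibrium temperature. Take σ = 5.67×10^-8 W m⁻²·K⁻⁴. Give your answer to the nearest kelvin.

With the new albedo, S(1−α₂)/4 = 14.86 W m⁻², so T₂ = 127.2 K.

127 K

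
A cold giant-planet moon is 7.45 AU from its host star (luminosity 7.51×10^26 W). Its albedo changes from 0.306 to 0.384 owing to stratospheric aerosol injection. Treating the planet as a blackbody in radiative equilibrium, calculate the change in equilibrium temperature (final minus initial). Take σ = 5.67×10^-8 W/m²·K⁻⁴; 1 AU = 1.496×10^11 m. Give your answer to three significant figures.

d = 7.45 × 1.496×10^11 m = 1.115×10^12 m.
Flux at the orbit: S = L/(4πd²) = 7.51×10^26/(4π·(1.11×10^12)²) = 48.11 W/m².
Before: T₁ = [48.11·0.694/(4σ)]^(1/4) = 110.2 K.
After:  T₂ = [48.11·0.616/(4σ)]^(1/4) = 106.9 K.
ΔT = T₂ − T₁ = -3.235 K.

-3.23 K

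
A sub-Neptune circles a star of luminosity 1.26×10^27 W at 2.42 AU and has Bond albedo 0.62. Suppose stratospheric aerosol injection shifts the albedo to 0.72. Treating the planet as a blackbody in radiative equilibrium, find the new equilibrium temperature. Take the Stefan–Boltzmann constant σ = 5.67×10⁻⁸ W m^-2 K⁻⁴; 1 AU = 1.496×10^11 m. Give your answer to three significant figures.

d = 2.42 × 1.496×10^11 m = 3.620×10^11 m.
Spreading L over a sphere of radius d: S = 1.26×10^27/(4π·3.62×10^11²) = 765.0 W m^-2.
T₂ = [S(1−α₂)/(4σ)]^(1/4) = [765.0·0.28/(4σ)]^(1/4) = 175.3 K.

175 kelvin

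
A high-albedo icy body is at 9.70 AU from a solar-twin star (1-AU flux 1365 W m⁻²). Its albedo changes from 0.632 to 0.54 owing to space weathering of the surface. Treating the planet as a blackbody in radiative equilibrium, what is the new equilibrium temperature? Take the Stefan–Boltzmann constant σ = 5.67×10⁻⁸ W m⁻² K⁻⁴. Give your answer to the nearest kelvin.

74 K

Flux at the orbit: S = 1365/(9.70)² = 14.51 W m⁻².
New equilibrium: T₂ = [(1−0.54)·14.51/(4σ)]^(1/4) = 73.65 K.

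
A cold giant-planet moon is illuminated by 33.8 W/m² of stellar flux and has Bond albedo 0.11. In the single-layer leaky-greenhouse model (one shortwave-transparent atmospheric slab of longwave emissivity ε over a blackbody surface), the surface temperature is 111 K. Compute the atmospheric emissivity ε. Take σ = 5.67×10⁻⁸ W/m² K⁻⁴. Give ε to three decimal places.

0.253

Effective temperature: T_e = [S(1−α)/(4σ)]^(1/4) = 107.3 K.
Inverting T_s⁴ = 2T_e⁴/(2−ε): (T_e/T_s)⁴ = 0.8737, so ε = 2(1 − 0.8737) = 0.2526.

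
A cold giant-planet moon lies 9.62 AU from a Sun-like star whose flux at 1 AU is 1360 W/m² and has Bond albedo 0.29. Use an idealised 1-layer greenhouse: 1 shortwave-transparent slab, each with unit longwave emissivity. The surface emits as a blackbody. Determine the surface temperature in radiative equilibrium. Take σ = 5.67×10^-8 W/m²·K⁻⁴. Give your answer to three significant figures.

97.9 K

Flux at the orbit: S = 1360/(9.62)² = 14.70 W/m².
The effective emission temperature is T_e = [S(1−α)/(4σ)]^¼ = 82.36 K.
For an N-layer opaque stack, T_s⁴ = (N+1)T_e⁴, hence T_s = (2)^(1/4)×82.36 K = 97.94 K.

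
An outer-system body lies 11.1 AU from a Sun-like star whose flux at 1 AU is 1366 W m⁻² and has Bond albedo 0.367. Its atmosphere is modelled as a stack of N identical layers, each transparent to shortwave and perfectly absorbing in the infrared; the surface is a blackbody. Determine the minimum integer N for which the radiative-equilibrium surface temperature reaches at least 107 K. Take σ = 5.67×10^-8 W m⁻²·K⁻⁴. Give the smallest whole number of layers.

By the inverse-square law, S = 1366/11.1² = 11.09 W m⁻².
OLR = S(1−α)/4 = 1.754 W m⁻²; the top layer radiates at T_e = 74.58 K.
Since T_s⁴ = (N+1)T_e⁴, we need N ≥ (T_s/T_e)⁴ − 1 = 3.236.
Rounding up, N = 4.

4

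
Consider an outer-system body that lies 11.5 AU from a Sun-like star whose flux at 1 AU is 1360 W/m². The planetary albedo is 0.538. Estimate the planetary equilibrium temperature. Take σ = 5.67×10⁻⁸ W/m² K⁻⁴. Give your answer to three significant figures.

67.7 K

By the inverse-square law, S = 1360/11.5² = 10.28 W/m².
The planet absorbs (1−α)S over its disc πR² and re-emits over 4πR², so the mean absorbed flux is (1−0.538)·10.28/4 = 1.188 W/m².
Set σT⁴ = 1.188 → T = (1.188/σ)^(1/4) = 67.65 K.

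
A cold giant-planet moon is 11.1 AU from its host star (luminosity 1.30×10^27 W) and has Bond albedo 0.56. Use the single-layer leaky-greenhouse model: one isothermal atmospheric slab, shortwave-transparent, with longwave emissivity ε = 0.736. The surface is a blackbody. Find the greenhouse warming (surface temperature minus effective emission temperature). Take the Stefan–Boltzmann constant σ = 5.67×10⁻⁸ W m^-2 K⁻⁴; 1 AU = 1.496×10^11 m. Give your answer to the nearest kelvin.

Orbital distance: d = 11.1 AU = 1.661×10^12 m.
S = L/(4πd²) = 37.52 W m^-2.
At the top of the atmosphere, σT_e⁴ = S(1−α)/4 = 4.127 W m^-2, giving T_e = 92.37 K.
The surface balance (absorbed SW + ε·downward IR = σT_s⁴) with T_a⁴ = T_s⁴/2 reduces to T_s = T_e·[2/(2−ε)]^¼ = 103.6 K.
The atmosphere warms the surface by 11.23 K.

11 K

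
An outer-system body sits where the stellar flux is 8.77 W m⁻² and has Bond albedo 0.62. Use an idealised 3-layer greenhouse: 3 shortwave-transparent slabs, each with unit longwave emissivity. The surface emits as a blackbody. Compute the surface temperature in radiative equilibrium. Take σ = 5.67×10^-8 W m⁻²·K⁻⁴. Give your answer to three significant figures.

87.6 kelvin

The effective emission temperature is T_e = [S(1−α)/(4σ)]^¼ = 61.91 K.
For an N-layer opaque stack, T_s⁴ = (N+1)T_e⁴, hence T_s = (4)^(1/4)×61.91 K = 87.56 K.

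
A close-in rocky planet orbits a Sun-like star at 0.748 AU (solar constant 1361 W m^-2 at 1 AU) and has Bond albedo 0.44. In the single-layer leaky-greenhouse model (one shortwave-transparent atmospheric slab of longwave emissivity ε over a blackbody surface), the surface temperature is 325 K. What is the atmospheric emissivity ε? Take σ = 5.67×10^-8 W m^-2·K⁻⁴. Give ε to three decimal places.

Flux at the orbit: S = 1361/(0.748)² = 2433 W m^-2.
TOA balance gives T_e = 278.4 K.
Inverting T_s⁴ = 2T_e⁴/(2−ε): (T_e/T_s)⁴ = 0.5384, so ε = 2(1 − 0.5384) = 0.9233.

0.923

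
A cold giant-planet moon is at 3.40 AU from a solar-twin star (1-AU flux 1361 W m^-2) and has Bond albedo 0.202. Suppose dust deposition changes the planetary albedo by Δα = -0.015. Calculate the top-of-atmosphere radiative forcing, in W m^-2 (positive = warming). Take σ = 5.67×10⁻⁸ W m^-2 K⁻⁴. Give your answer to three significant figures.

By the inverse-square law, S = 1361/3.40² = 117.7 W m^-2.
ΔF = −(S/4)Δα = −(117.7/4)×(-0.015) = 0.4415 W m^-2.

0.442 W m^-2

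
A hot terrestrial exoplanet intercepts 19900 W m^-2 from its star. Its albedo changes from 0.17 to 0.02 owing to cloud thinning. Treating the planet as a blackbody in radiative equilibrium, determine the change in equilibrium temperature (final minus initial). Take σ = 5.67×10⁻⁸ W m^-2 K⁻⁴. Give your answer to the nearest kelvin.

22 K

Initial: T₁ = [S(1−0.17)/(4σ)]^(1/4) = 519.5 K.
After:  T₂ = [19900·0.98/(4σ)]^(1/4) = 541.5 K.
ΔT = T₂ − T₁ = 22.03 K.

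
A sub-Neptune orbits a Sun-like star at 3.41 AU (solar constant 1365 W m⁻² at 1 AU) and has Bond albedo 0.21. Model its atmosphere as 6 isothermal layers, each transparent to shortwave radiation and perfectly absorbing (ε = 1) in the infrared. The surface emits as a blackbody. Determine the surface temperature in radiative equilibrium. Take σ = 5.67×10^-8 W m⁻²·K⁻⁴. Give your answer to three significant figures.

231 kelvin

Irradiance scales as 1/d², so S = 1365 W m⁻² × (1/3.41)² = 117.4 W m⁻².
OLR = S(1−α)/4 = 23.18 W m⁻²; the top layer radiates at T_e = 142.2 K.
For an N-layer opaque stack, T_s⁴ = (N+1)T_e⁴, hence T_s = (7)^(1/4)×142.2 K = 231.3 K.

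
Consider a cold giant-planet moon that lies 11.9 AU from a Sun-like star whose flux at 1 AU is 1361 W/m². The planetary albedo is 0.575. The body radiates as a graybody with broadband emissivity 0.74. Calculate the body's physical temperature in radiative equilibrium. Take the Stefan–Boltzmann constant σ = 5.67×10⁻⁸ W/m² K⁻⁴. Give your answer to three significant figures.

70.2 kelvin

By the inverse-square law, S = 1361/11.9² = 9.611 W/m².
Averaging over the sphere, the absorbed flux is S(1−α)/4 = 1.021 W/m².
Radiative balance εσT⁴ = 1.021 gives T = [1.021/(0.74·σ)]^(1/4) = 70.24 K.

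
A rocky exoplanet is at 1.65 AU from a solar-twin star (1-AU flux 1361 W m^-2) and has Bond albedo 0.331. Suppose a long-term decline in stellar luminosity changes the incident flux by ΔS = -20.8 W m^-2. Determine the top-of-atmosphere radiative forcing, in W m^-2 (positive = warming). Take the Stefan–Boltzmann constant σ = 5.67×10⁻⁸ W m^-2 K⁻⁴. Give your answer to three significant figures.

-3.48 W m^-2

Irradiance scales as 1/d², so S = 1361 W m^-2 × (1/1.65)² = 499.9 W m^-2.
Only a fraction (1−α) is absorbed and it's spread over 4πR², so ΔF = (1−α)ΔS/4 = -3.479 W m^-2.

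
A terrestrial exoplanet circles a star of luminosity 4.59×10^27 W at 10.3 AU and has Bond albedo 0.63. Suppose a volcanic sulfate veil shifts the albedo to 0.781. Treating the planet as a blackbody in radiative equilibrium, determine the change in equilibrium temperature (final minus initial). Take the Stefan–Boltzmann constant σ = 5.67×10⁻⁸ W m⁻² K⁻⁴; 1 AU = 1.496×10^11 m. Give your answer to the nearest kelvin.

Orbital distance: d = 10.3 AU = 1.541×10^12 m.
Flux at the orbit: S = L/(4πd²) = 4.59×10^27/(4π·(1.54×10^12)²) = 153.8 W m⁻².
With α = 0.63, T₁ = 125.9 K.
With α = 0.781, T₂ = 110.4 K.
Change: 110.4 − 125.9 = -15.47 K.

-15 K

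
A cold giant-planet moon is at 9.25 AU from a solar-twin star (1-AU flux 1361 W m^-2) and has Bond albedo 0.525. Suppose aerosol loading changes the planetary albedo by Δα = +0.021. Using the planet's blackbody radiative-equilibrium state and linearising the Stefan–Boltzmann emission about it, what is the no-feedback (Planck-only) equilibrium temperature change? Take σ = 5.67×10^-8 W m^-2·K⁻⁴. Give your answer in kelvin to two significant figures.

Irradiance scales as 1/d², so S = 1361 W m^-2 × (1/9.25)² = 15.91 W m^-2.
Reference equilibrium: T_e = [S(1−α)/(4σ)]^(1/4) = 75.97 K.
ΔF = −(S/4)Δα = −(15.91/4)×(+0.021) = -0.08351 W m^-2.
The Planck feedback parameter is 4σT_e³ = 0.09945 W m^-2/K.
ΔT₀ = ΔF/λ_P = -0.08351/0.09945 = -0.840 K.

-0.84 kelvin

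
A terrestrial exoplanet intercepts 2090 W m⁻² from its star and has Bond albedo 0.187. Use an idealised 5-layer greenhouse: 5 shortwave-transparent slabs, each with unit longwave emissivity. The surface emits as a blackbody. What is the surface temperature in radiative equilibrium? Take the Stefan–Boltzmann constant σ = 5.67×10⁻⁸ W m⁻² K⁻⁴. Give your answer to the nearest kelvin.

OLR = S(1−α)/4 = 424.8 W m⁻²; the top layer radiates at T_e = 294.2 K.
Layer-by-layer balance gives σT_s⁴ = (N+1)σT_e⁴, so T_s = 6^¼·294.2 = 460.5 K.

460 kelvin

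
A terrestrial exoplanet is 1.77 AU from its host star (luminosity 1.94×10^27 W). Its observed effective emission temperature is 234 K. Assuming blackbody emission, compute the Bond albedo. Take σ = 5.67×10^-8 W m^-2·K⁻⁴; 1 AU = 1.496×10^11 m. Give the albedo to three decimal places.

0.691

d = 1.77 × 1.496×10^11 m = 2.648×10^11 m.
Flux at the orbit: S = L/(4πd²) = 1.94×10^27/(4π·(2.65×10^11)²) = 2202 W m^-2.
Energy balance: S(1−α)/4 = σT⁴, so 1−α = 4σT⁴/S.
4σT⁴ = 4·5.67×10⁻⁸·(234)⁴ = 680.0 W m^-2.
Hence α = 1 − 680.0/2202 = 0.6912.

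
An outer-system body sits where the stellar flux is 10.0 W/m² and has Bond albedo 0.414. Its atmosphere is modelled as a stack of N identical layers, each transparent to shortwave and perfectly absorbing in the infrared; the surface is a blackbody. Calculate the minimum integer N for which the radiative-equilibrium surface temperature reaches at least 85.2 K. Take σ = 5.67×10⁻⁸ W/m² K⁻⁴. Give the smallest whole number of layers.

The effective emission temperature is T_e = [S(1−α)/(4σ)]^¼ = 71.30 K.
Since T_s⁴ = (N+1)T_e⁴, we need N ≥ (T_s/T_e)⁴ − 1 = 1.039.
Rounding up, N = 2.

2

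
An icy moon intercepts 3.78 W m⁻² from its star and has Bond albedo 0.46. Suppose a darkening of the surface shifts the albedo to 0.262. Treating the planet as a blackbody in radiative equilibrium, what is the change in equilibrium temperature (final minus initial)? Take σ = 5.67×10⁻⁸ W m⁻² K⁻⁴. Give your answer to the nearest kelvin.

4 kelvin

With α = 0.46, T₁ = 54.77 K.
With α = 0.262, T₂ = 59.22 K.
ΔT = T₂ − T₁ = 4.449 K.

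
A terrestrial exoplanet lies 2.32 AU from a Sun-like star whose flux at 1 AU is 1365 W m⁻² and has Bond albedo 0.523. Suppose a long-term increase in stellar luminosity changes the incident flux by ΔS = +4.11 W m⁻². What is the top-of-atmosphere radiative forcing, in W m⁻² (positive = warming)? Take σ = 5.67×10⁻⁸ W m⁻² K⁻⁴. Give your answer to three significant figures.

By the inverse-square law, S = 1365/2.32² = 253.6 W m⁻².
TOA radiative forcing: ΔF = (1−α)ΔS/4 = 0.477·(+4.11)/4 = 0.4901 W m⁻².

0.490 W m⁻²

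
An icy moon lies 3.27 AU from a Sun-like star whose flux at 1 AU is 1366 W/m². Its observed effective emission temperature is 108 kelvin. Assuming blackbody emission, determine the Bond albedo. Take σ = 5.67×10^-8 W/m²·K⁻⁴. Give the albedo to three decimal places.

0.758

By the inverse-square law, S = 1366/3.27² = 127.7 W/m².
From σT⁴ = S(1−α)/4 we invert for α: 1−α = 4σT⁴/S.
σT⁴ = 7.714 W/m², so 4σT⁴ = 30.86 W/m².
Hence α = 1 − 30.86/127.7 = 0.7585.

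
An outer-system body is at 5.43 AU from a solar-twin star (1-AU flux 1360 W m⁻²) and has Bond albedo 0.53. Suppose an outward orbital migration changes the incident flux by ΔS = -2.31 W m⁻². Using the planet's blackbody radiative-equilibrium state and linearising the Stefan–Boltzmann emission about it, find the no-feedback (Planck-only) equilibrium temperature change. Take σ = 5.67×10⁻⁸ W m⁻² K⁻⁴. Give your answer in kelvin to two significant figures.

-1.2 K

Irradiance scales as 1/d², so S = 1360 W m⁻² × (1/5.43)² = 46.13 W m⁻².
Unperturbed T_e = [46.13·(1−0.53)/(4σ)]^¼ = 98.88 K.
Only a fraction (1−α) is absorbed and it's spread over 4πR², so ΔF = (1−α)ΔS/4 = -0.2714 W m⁻².
The Planck feedback parameter is 4σT_e³ = 0.2192 W m⁻²/K.
So ΔT₀ = -0.2714/0.2192 = -1.24 K.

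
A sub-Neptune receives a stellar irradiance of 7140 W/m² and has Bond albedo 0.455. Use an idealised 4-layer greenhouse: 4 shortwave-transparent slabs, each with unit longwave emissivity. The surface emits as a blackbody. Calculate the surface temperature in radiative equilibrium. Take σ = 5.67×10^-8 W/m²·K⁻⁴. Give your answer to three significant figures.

Top-of-atmosphere balance: σT_e⁴ = S(1−α)/4 = 972.8 W/m² → T_e = 361.9 K.
Layer-by-layer balance gives σT_s⁴ = (N+1)σT_e⁴, so T_s = 5^¼·361.9 = 541.2 K.

541 K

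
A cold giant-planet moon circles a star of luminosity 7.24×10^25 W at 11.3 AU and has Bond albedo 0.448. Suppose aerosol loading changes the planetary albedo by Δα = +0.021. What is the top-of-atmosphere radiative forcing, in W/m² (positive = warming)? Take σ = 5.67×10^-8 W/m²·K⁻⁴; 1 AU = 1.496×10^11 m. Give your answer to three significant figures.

d = 11.3 × 1.496×10^11 m = 1.690×10^12 m.
Flux at the orbit: S = L/(4πd²) = 7.24×10^25/(4π·(1.69×10^12)²) = 2.016 W/m².
TOA radiative forcing: ΔF = −S·Δα/4 = −2.016·(+0.021)/4 = -0.01058 W/m².

-0.0106 W/m²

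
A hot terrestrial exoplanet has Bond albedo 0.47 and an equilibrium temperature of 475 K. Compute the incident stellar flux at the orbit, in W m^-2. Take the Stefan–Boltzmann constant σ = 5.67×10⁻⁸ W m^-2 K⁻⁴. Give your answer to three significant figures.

21800 W m^-2

Invert the energy balance for S: S = 4σT⁴/(1−α).
The emitted flux is σT⁴ = 2886 W m^-2.
So S = 4×2886/(1−0.47) = 21780 W m^-2.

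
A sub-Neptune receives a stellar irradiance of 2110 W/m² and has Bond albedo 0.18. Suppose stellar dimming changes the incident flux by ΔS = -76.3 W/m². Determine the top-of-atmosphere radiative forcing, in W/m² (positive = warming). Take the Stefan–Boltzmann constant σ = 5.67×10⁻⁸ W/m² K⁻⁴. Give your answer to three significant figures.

ΔF = Δ[S(1−α)]/4 = (1−0.18)·-76.3/4 = -15.64 W/m².

-15.6 W/m²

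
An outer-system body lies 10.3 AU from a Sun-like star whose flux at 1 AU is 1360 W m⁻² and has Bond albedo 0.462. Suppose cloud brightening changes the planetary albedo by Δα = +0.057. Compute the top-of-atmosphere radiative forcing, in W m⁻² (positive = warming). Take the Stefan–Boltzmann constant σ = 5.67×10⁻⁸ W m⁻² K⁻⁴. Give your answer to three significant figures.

-0.183 W m⁻²

Irradiance scales as 1/d², so S = 1360 W m⁻² × (1/10.3)² = 12.82 W m⁻².
ΔF = −(S/4)Δα = −(12.82/4)×(+0.057) = -0.1827 W m⁻².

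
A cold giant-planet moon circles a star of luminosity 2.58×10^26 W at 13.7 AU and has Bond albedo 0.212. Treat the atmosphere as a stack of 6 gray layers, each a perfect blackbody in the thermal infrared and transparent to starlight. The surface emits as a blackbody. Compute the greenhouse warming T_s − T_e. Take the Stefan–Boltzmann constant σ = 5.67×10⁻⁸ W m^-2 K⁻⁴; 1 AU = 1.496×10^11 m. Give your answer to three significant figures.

Orbital distance: d = 13.7 AU = 2.050×10^12 m.
Flux at the orbit: S = L/(4πd²) = 2.58×10^26/(4π·(2.05×10^12)²) = 4.888 W m^-2.
OLR = S(1−α)/4 = 0.9629 W m^-2; the top layer radiates at T_e = 64.19 K.
T_s = (N+1)^(1/4)·T_e = 104.4 K.
Warming: T_s − T_e = 40.22 K.

40.2 kelvin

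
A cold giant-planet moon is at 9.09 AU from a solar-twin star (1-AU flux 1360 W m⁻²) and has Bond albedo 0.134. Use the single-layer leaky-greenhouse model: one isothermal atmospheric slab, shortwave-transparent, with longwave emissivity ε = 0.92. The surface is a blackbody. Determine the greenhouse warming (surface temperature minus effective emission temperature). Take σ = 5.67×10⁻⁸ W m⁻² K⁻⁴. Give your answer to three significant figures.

14.8 K

By the inverse-square law, S = 1360/9.09² = 16.46 W m⁻².
The planet radiates to space at T_e = [S(1−α)/(4σ)]^(1/4) = 89.04 K.
The surface balance (absorbed SW + ε·downward IR = σT_s⁴) with T_a⁴ = T_s⁴/2 reduces to T_s = T_e·[2/(2−ε)]^¼ = 103.9 K.
The atmosphere warms the surface by 14.83 K.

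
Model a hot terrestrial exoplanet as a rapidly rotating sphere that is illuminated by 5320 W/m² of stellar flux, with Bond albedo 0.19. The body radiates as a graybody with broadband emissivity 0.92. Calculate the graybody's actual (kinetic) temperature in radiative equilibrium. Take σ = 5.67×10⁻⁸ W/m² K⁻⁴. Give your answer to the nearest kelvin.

379 K

The planet absorbs (1−α)S over its disc πR² and re-emits over 4πR², so the mean absorbed flux is (1−0.19)·5320/4 = 1077 W/m².
Radiative balance εσT⁴ = 1077 gives T = [1077/(0.92·σ)]^(1/4) = 379.1 K.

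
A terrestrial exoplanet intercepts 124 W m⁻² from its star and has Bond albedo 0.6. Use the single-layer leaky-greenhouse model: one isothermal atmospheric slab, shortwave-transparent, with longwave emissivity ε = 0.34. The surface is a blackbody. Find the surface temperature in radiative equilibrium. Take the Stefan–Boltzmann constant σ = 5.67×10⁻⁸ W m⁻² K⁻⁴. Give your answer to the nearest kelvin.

The planet radiates to space at T_e = [S(1−α)/(4σ)]^(1/4) = 121.6 K.
Surface balance with a leaky layer gives σT_s⁴ = σT_e⁴·2/(2−ε), so T_s = T_e·[2/(2−0.34)]^(1/4) = 127.4 K.

127 kelvin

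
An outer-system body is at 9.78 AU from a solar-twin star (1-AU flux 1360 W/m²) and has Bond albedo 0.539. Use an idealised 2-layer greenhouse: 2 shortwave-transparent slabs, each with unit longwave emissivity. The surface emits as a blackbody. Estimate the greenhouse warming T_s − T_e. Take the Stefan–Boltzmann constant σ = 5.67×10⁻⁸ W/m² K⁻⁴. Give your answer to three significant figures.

23.2 K

Irradiance scales as 1/d², so S = 1360 W/m² × (1/9.78)² = 14.22 W/m².
The effective emission temperature is T_e = [S(1−α)/(4σ)]^¼ = 73.32 K.
T_s = (N+1)^(1/4)·T_e = 96.50 K.
Warming: T_s − T_e = 23.17 K.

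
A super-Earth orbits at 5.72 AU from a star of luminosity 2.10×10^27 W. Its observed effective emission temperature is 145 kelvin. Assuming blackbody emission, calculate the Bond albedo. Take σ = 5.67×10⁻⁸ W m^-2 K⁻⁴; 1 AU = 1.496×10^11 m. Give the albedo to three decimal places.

0.561

Orbital distance: d = 5.72 AU = 8.557×10^11 m.
S = L/(4πd²) = 228.2 W m^-2.
Energy balance: S(1−α)/4 = σT⁴, so 1−α = 4σT⁴/S.
σT⁴ = 25.06 W m^-2, so 4σT⁴ = 100.3 W m^-2.
Hence α = 1 − 100.3/228.2 = 0.5607.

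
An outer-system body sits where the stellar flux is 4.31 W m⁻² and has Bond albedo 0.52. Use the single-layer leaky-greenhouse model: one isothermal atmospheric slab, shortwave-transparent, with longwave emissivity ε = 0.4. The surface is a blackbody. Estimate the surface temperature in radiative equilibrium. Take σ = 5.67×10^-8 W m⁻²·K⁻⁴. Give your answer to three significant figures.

The planet radiates to space at T_e = [S(1−α)/(4σ)]^(1/4) = 54.96 K.
Surface balance with a leaky layer gives σT_s⁴ = σT_e⁴·2/(2−ε), so T_s = T_e·[2/(2−0.4)]^(1/4) = 58.11 K.

58.1 K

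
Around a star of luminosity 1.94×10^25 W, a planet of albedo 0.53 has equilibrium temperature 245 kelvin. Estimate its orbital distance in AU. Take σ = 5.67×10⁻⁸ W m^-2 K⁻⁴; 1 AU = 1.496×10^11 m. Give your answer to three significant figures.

0.199 AU

Required flux: S = 4σT⁴/(1−α) = 1739 W m^-2.
S = L/(4πd²) → d = √(L/4πS) = √(1.94×10^25/(4π·1739)) = 2.980×10^10 m = 0.1992 AU.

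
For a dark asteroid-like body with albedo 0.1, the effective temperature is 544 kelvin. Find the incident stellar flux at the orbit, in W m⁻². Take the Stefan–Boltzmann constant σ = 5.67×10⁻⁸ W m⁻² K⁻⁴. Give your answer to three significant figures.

From S(1−α)/4 = σT⁴: S = 4σT⁴/(1−α).
The emitted flux is σT⁴ = 4966 W m⁻².
So S = 4×4966/(1−0.1) = 22070 W m⁻².

22100 W m⁻²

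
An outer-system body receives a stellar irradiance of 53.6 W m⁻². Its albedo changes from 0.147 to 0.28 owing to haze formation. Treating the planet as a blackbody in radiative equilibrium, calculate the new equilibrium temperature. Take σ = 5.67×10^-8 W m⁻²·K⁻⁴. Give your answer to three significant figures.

T₂ = [S(1−α₂)/(4σ)]^(1/4) = [53.60·0.72/(4σ)]^(1/4) = 114.2 K.

114 kelvin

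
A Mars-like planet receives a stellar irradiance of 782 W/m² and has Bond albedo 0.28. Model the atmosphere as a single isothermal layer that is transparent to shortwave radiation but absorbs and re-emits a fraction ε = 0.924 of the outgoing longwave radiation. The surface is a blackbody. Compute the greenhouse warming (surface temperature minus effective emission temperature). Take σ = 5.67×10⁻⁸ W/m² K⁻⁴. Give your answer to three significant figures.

At the top of the atmosphere, σT_e⁴ = S(1−α)/4 = 140.8 W/m², giving T_e = 223.2 K.
For a single slab of emissivity ε, T_s⁴ = 2T_e⁴/(2−ε); thus T_s = 223.2·(1.859)^(1/4) = 260.6 K.
Greenhouse warming: T_s − T_e = 37.42 K.

37.4 K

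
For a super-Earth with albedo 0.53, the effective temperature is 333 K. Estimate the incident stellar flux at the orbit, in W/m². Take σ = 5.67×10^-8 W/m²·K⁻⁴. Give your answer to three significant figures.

5930 W/m²

From S(1−α)/4 = σT⁴: S = 4σT⁴/(1−α).
σT⁴ = 5.67×10⁻⁸·(333)⁴ = 697.2 W/m².
S = 4·697.2/0.47 = 5934 W/m².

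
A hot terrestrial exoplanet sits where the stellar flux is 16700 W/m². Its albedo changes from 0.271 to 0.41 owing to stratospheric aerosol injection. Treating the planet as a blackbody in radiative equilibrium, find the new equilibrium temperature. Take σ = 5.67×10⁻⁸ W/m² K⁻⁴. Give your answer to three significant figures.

New equilibrium: T₂ = [(1−0.41)·16700/(4σ)]^(1/4) = 456.5 K.

457 kelvin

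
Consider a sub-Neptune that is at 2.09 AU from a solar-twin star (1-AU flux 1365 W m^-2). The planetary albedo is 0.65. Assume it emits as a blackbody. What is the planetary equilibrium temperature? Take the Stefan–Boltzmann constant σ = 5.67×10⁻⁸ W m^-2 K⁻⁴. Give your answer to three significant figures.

By the inverse-square law, S = 1365/2.09² = 312.5 W m^-2.
Absorbed flux (global mean): S(1−α)/4 = 312.5·0.35/4 = 27.34 W m^-2.
In equilibrium σT⁴ equals this, so T = 148.2 K.

148 kelvin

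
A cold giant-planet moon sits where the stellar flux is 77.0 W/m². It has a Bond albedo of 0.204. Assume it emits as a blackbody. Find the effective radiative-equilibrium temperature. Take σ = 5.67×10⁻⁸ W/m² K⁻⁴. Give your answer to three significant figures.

128 K

Averaging over the sphere, the absorbed flux is S(1−α)/4 = 15.32 W/m².
Set σT⁴ = 15.32 → T = (15.32/σ)^(1/4) = 128.2 K.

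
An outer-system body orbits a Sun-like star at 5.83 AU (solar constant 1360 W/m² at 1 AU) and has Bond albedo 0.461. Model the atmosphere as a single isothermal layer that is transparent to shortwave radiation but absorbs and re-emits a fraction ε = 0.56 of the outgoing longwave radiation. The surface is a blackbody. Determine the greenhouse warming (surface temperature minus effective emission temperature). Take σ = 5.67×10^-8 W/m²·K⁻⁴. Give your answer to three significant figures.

By the inverse-square law, S = 1360/5.83² = 40.01 W/m².
Effective emission temperature (TOA balance): σT_e⁴ = S(1−α)/4 = 5.392 W/m² → T_e = 98.75 K.
Surface balance with a leaky layer gives σT_s⁴ = σT_e⁴·2/(2−ε), so T_s = T_e·[2/(2−0.56)]^(1/4) = 107.2 K.
The atmosphere warms the surface by 8.452 K.

8.45 kelvin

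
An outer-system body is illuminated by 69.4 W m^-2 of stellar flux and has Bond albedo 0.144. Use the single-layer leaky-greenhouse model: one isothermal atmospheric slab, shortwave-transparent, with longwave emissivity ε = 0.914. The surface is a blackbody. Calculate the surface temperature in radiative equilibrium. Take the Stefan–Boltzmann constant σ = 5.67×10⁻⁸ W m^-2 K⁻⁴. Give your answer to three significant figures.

Effective emission temperature (TOA balance): σT_e⁴ = S(1−α)/4 = 14.85 W m^-2 → T_e = 127.2 K.
Surface balance with a leaky layer gives σT_s⁴ = σT_e⁴·2/(2−ε), so T_s = T_e·[2/(2−0.914)]^(1/4) = 148.2 K.

148 kelvin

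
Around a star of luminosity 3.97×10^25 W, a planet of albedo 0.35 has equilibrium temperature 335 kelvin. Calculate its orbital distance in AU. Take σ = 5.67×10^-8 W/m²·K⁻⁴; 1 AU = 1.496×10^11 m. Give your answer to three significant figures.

0.179 AU

Energy balance gives S = 4σT⁴/(1−α) = 4394 W/m².
S = L/(4πd²) → d = √(L/4πS) = √(3.97×10^25/(4π·4394)) = 2.681×10^10 m = 0.1792 AU.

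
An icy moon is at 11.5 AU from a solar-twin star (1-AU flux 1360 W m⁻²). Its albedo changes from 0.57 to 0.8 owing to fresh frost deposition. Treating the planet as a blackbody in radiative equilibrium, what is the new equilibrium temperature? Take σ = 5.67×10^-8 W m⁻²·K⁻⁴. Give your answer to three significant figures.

Irradiance scales as 1/d², so S = 1360 W m⁻² × (1/11.5)² = 10.28 W m⁻².
With the new albedo, S(1−α₂)/4 = 0.5142 W m⁻², so T₂ = 54.88 K.

54.9 K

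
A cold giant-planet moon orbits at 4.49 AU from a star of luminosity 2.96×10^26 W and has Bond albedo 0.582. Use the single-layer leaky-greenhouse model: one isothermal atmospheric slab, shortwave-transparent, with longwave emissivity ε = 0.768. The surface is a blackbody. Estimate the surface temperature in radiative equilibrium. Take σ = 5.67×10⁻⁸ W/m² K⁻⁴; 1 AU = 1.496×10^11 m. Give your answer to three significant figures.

112 K

d = 4.49 × 1.496×10^11 m = 6.717×10^11 m.
Flux at the orbit: S = L/(4πd²) = 2.96×10^26/(4π·(6.72×10^11)²) = 52.21 W/m².
Effective emission temperature (TOA balance): σT_e⁴ = S(1−α)/4 = 5.456 W/m² → T_e = 99.04 K.
Surface balance with a leaky layer gives σT_s⁴ = σT_e⁴·2/(2−ε), so T_s = T_e·[2/(2−0.768)]^(1/4) = 111.8 K.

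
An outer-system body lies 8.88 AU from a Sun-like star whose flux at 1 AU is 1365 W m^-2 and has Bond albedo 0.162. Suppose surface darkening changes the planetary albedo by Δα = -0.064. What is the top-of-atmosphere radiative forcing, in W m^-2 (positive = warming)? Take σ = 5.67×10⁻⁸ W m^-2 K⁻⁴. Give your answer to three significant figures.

0.277 W m^-2

By the inverse-square law, S = 1365/8.88² = 17.31 W m^-2.
TOA radiative forcing: ΔF = −S·Δα/4 = −17.31·(-0.064)/4 = 0.2770 W m^-2.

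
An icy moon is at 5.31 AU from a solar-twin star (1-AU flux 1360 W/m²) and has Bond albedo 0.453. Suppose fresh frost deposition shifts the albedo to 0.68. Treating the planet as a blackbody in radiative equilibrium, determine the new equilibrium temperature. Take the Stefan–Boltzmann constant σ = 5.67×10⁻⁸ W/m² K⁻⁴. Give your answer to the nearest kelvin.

91 K

Flux at the orbit: S = 1360/(5.31)² = 48.23 W/m².
T₂ = [S(1−α₂)/(4σ)]^(1/4) = [48.23·0.32/(4σ)]^(1/4) = 90.83 K.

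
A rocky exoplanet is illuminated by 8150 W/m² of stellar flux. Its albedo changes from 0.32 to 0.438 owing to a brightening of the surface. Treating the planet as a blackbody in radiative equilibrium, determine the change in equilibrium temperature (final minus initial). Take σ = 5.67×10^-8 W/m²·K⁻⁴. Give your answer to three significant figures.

-18.4 K

Initial: T₁ = [S(1−0.32)/(4σ)]^(1/4) = 395.4 K.
After:  T₂ = [8150·0.562/(4σ)]^(1/4) = 377.0 K.
ΔT = T₂ − T₁ = -18.40 K.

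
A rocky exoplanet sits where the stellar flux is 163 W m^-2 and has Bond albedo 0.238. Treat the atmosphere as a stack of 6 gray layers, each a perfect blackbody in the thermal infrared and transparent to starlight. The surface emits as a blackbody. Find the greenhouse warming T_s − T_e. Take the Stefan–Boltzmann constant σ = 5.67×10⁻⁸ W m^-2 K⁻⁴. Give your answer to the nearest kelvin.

96 K

The effective emission temperature is T_e = [S(1−α)/(4σ)]^¼ = 153.0 K.
T_s = (N+1)^(1/4)·T_e = 248.8 K.
So the greenhouse effect raises the surface by 248.8 − 153.0 = 95.85 K.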